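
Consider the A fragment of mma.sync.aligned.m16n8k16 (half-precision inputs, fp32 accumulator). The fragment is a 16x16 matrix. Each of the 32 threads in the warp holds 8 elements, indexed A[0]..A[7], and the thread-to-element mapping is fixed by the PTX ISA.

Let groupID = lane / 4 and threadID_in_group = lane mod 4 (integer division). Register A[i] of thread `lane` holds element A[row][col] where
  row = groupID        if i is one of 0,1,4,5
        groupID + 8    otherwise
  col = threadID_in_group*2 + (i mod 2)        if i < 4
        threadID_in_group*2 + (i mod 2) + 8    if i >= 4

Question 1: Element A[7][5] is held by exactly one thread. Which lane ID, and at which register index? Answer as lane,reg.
30,1

r: 7->gid=7,r8=0  c: 5->c8=0,tid=2,i&1=1
L=7*4+2=30  i=0*4+0*2+1=1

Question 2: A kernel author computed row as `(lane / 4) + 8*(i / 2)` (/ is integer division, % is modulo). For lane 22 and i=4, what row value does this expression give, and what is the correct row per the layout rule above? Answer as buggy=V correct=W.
`(lane / 4) + 8*(i / 2)`[22,4]⇒21
lane 22⇒22/4=5, 22 mod 4=2
i=4  r:5+0⇒5  c:2·2+0+8⇒12
row: 21 vs 5

buggy=21 correct=5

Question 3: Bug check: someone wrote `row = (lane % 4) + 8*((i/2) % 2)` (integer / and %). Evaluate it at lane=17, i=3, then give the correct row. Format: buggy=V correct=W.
buggy=9 correct=12

`(lane % 4) + 8*((i/2) % 2)`[17,3]->9
17: gid=4,tid=1
[3] (4+8,1*2+1+0) = (12,3)
row: 9 vs 12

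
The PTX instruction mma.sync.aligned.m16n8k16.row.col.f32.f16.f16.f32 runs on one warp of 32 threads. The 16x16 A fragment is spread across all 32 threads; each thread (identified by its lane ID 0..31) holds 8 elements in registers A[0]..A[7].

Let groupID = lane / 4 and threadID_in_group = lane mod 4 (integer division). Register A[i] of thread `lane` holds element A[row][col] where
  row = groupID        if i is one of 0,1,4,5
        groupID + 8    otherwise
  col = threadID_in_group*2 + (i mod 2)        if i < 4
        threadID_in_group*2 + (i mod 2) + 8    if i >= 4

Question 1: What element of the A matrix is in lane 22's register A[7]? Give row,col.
lane 22⇒22/4=5, 22 mod 4=2
i=7  r:5+8⇒13  c:2·2+1+8⇒13

13,13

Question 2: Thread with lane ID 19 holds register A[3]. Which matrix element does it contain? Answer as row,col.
12,7

lane 19→19/4=4, 19 mod 4=3
i=3  r:4+8→12  c:2·3+1+0→7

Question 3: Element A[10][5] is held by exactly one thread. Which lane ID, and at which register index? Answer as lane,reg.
r:10=>grp=2,rB=1  c:5=>cB=0,tig=2,lo=1
L=2*4+2=10  i=0*4+1*2+1=3

10,3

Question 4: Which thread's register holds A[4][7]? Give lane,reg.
r=4→G=4,rhi=0  c=7→chi=0,T=3,p=1
L=4*4+3=19  i=0*4+0*2+1=1

19,1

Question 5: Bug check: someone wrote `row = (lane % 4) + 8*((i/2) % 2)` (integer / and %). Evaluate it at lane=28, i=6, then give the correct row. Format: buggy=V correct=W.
buggy=8 correct=15

`(lane % 4) + 8*((i/2) % 2)`[28,6]=>8
L=28=>grp=28>>2=7, tig=28&3=0
[6]=>row 7+8=15  col 0·2+0+8=8
row: 8 vs 15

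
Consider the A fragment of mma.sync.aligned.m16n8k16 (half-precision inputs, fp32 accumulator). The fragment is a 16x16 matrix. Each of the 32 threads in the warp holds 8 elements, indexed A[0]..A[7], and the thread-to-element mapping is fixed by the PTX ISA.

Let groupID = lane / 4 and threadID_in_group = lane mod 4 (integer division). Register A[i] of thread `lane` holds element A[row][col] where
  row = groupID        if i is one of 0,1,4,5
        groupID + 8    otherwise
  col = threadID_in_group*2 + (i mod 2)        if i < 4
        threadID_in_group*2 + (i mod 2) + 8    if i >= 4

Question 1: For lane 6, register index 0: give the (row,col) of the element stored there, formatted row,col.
1,4

6: gid=1,tid=2
[0] (1+0,2*2+0+0) = (1,4)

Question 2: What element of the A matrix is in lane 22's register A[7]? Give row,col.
lane 22: gid=5 (22/4), tid=2 (22%4)
i=7: r=5+8=13, c=2*2+1+8=13

13,13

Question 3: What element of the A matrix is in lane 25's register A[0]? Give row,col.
6,2

25: gid=6,tid=1
[0] (6+0,1*2+0+0) = (6,2)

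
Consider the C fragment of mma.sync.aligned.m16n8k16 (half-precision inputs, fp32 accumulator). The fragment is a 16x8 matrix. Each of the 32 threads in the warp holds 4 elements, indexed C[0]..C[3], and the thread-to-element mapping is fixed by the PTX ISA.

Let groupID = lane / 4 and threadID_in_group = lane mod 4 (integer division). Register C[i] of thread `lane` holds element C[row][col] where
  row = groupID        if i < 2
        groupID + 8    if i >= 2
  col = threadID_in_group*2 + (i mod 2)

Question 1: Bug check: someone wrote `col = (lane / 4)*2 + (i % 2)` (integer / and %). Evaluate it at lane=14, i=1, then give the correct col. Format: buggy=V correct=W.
buggy=7 correct=5

`(lane / 4)*2 + (i % 2)`[14,1]->7
14: gid=3,tid=2
[1] (3+0,2*2+1) = (3,5)
col: 7 vs 5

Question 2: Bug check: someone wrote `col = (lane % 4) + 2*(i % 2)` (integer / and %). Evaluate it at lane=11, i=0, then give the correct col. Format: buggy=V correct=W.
buggy=3 correct=6

`(lane % 4) + 2*(i % 2)`[11,0]=>3
lane 11: grp=2 (11/4), tig=3 (11%4)
i=0: r=2+0=2, c=3*2+0=6
col: 3 vs 6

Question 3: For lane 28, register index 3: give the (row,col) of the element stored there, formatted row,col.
lane 28→28/4=7, 28 mod 4=0
i=3  r:7+8→15  c:2·0+1→1

15,1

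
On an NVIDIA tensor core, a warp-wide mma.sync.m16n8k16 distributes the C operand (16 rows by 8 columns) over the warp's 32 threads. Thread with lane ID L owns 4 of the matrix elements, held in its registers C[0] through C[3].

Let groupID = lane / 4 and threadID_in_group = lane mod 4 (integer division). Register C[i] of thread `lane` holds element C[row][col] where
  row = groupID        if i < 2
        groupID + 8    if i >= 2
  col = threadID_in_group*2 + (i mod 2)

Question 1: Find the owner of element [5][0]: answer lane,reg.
r:5=>grp=5,rB=0  c:0=>tig=0,lo=0
L=5*4+0=20  i=0*2+0=0

20,0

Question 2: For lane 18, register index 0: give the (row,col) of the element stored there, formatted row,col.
4,4

lane 18->18/4=4, 18 mod 4=2
i=0  r:4+0->4  c:2·2+0->4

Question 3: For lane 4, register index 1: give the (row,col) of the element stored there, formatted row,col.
lane 4: grp=1 (4/4), tig=0 (4%4)
i=1: r=1+0=1, c=0*2+1=1

1,1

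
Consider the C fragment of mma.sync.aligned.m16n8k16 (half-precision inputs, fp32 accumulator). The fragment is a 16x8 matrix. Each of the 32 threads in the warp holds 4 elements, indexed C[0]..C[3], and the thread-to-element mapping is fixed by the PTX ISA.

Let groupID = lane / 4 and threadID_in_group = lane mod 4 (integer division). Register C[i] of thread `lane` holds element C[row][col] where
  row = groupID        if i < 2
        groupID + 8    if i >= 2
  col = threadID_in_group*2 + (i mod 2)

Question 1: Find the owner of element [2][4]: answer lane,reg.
r=2⇒gr=2,Rb=0  c=4⇒th=2,odd=0
L=2*4+2=10  i=0*2+0=0

10,0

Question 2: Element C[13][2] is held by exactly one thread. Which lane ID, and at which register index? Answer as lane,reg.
21,2

r=13→G=5,rhi=1  c=2→T=1,p=0
L=5*4+1=21  i=1*2+0=2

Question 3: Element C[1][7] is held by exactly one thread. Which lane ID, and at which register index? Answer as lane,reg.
r=1→G=1,rhi=0  c=7→T=3,p=1
L=1*4+3=7  i=0*2+1=1

7,1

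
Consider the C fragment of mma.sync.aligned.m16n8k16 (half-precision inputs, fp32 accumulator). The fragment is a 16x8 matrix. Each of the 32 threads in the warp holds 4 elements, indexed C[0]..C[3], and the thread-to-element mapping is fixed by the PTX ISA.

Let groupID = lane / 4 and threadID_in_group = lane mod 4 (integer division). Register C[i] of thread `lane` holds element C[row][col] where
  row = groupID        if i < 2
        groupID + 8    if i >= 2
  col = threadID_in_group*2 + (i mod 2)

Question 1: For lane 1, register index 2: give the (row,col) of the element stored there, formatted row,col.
8,2

L=1⇒gr=1>>2=0, th=1&3=1
[2]⇒row 0+8=8  col 1·2+0=2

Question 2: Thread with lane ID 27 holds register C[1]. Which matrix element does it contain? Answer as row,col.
27: gid=6,tid=3
[1] (6+0,3*2+1) = (6,7)

6,7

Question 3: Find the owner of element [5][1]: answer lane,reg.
r:5=>grp=5,rB=0  c:1=>tig=0,lo=1
L=5*4+0=20  i=0*2+1=1

20,1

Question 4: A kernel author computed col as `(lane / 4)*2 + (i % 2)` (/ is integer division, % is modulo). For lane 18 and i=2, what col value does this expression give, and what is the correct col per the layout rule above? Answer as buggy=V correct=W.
buggy=8 correct=4

`(lane / 4)*2 + (i % 2)`[18,2]->8
lane 18->18/4=4, 18 mod 4=2
i=2  r:4+8->12  c:2·2+0->4
col: 8 vs 4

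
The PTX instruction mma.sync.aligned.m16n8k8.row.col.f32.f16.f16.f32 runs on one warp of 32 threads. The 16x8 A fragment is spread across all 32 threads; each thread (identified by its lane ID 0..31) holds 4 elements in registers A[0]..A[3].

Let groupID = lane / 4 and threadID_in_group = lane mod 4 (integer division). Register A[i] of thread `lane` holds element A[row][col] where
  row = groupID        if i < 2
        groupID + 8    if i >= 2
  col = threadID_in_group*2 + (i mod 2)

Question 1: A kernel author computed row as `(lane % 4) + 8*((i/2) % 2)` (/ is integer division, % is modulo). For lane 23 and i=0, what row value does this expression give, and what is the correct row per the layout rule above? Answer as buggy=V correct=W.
buggy=3 correct=5

`(lane % 4) + 8*((i/2) % 2)`[23,0]=>3
lane 23: grp=5 (23/4), tig=3 (23%4)
i=0: r=5+0=5, c=3*2+0=6
row: 3 vs 5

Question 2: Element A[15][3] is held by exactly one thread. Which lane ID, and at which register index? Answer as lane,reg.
29,3

r=15->g=7,rb=1  c=3->t=1,b0=1
L=7*4+1=29  i=1*2+1=3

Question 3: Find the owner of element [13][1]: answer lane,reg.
20,3

r=13->g=5,rb=1  c=1->t=0,b0=1
L=5*4+0=20  i=1*2+1=3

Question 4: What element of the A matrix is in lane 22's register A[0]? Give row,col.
5,4

lane 22→22/4=5, 22 mod 4=2
i=0  r:5+0→5  c:2·2+0→4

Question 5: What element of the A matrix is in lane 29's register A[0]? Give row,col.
7,2

lane 29⇒29/4=7, 29 mod 4=1
i=0  r:7+0⇒7  c:2·1+0⇒2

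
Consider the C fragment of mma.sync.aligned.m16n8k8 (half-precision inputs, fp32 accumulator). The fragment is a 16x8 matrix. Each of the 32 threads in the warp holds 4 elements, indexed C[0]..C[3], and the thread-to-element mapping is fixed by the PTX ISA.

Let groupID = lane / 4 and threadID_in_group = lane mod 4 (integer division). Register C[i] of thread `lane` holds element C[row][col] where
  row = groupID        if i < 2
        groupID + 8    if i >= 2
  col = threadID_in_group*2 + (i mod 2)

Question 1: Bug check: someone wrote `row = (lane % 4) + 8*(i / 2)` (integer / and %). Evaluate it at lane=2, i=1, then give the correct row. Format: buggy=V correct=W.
buggy=2 correct=0

`(lane % 4) + 8*(i / 2)`[2,1]→2
2: G=0,T=2
[1] (0+0,2*2+1) = (0,5)
row: 2 vs 0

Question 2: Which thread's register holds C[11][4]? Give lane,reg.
r=11→G=3,rhi=1  c=4→T=2,p=0
L=3*4+2=14  i=1*2+0=2

14,2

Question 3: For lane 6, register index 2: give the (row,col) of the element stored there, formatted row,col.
9,4

L=6→G=6>>2=1, T=6&3=2
[2]→row 1+8=9  col 2·2+0=4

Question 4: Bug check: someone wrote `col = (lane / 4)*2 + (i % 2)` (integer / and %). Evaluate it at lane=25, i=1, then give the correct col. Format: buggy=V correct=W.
buggy=13 correct=3

`(lane / 4)*2 + (i % 2)`[25,1]->13
lane 25: g=6 (25/4), t=1 (25%4)
i=1: r=6+0=6, c=1*2+1=3
col: 13 vs 3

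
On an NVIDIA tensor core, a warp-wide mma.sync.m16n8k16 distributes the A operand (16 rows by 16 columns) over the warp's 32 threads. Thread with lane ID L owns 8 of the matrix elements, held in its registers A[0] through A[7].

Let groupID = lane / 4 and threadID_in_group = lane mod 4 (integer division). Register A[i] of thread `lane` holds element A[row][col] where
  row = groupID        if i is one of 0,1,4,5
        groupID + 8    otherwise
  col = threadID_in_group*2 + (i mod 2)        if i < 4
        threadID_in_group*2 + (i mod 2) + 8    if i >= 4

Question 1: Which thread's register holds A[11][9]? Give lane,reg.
12,7

r=11->g=3,rb=1  c=9->cb=1,t=0,b0=1
L=3*4+0=12  i=1*4+1*2+1=7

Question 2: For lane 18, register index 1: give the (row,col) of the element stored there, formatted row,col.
4,5

18: g=4,t=2
[1] (4+0,2*2+1+0) = (4,5)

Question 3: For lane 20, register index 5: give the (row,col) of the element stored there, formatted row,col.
5,9

lane 20=>20/4=5, 20 mod 4=0
i=5  r:5+0=>5  c:2·0+1+8=>9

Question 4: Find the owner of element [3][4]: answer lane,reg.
14,0

r=3⇒gr=3,Rb=0  c=4⇒Cb=0,th=2,odd=0
L=3*4+2=14  i=0*4+0*2+0=0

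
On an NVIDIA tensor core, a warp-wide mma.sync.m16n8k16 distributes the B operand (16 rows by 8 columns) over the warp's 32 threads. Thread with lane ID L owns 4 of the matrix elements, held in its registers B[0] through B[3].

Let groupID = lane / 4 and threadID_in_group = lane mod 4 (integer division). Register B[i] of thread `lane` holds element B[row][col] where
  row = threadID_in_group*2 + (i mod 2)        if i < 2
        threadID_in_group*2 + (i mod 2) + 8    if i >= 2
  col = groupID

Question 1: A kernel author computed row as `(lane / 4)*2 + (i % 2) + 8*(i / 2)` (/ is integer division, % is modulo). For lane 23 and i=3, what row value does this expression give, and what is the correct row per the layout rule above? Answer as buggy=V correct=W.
buggy=19 correct=15

`(lane / 4)*2 + (i % 2) + 8*(i / 2)`[23,3]⇒19
23: gr=5,th=3
[3] (3*2+1+8,5) = (15,5)
row: 19 vs 15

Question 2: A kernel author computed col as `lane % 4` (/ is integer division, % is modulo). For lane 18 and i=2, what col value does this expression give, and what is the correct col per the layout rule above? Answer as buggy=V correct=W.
buggy=2 correct=4

`lane % 4`[18,2]=>2
L=18=>grp=18>>2=4, tig=18&3=2
[2]=>row 2·2+0+8=12  col grp=4
col: 2 vs 4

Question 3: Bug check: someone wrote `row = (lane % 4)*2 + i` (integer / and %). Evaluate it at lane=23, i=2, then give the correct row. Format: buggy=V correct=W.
`(lane % 4)*2 + i`[23,2]->8
lane 23->23/4=5, 23 mod 4=3
i=2  r:2·3+0+8->14  c:5
row: 8 vs 14

buggy=8 correct=14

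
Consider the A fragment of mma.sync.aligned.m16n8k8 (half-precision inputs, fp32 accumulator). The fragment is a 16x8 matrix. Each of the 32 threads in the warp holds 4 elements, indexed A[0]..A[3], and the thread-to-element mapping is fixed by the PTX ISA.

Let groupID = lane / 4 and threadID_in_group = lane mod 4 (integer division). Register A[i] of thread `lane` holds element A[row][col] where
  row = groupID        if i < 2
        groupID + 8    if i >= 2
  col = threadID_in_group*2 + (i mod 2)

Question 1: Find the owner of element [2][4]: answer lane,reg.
r=2⇒gr=2,Rb=0  c=4⇒th=2,odd=0
L=2*4+2=10  i=0*2+0=0

10,0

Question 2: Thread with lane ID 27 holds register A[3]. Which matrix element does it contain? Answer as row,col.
14,7

lane 27: grp=6 (27/4), tig=3 (27%4)
i=3: r=6+8=14, c=3*2+1=7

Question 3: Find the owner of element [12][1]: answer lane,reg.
r=12→G=4,rhi=1  c=1→T=0,p=1
L=4*4+0=16  i=1*2+1=3

16,3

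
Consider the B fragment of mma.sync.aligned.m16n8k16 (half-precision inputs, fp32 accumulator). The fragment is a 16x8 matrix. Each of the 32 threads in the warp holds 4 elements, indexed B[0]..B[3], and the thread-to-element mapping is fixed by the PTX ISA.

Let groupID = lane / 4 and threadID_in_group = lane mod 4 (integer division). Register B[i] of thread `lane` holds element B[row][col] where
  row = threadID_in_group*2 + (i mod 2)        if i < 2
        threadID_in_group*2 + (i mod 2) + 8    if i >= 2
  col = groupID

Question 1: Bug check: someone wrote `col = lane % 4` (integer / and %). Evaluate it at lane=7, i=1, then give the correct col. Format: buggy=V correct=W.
buggy=3 correct=1

`lane % 4`[7,1]=>3
7: grp=1,tig=3
[1] (3*2+1+0,1) = (7,1)
col: 3 vs 1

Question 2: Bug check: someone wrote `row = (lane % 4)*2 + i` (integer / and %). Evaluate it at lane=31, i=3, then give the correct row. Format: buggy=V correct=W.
`(lane % 4)*2 + i`[31,3]→9
lane 31→31/4=7, 31 mod 4=3
i=3  r:2·3+1+8→15  c:7
row: 9 vs 15

buggy=9 correct=15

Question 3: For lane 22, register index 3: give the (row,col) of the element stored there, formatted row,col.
lane 22→22/4=5, 22 mod 4=2
i=3  r:2·2+1+8→13  c:5

13,5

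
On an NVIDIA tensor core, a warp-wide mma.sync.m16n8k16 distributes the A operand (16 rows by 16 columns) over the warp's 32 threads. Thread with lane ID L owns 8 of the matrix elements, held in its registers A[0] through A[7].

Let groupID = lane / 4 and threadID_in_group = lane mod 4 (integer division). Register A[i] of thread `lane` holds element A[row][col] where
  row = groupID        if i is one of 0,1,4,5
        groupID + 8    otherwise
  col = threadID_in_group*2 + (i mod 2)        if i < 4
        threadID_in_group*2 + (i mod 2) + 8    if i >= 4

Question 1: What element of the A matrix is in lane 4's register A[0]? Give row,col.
1,0

4: gid=1,tid=0
[0] (1+0,0*2+0+0) = (1,0)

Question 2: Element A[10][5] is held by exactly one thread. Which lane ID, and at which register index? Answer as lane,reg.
r=10->g=2,rb=1  c=5->cb=0,t=2,b0=1
L=2*4+2=10  i=0*4+1*2+1=3

10,3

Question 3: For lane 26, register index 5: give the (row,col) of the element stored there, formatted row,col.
26: grp=6,tig=2
[5] (6+0,2*2+1+8) = (6,13)

6,13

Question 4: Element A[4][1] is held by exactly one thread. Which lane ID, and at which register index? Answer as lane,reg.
16,1

r=4⇒gr=4,Rb=0  c=1⇒Cb=0,th=0,odd=1
L=4*4+0=16  i=0*4+0*2+1=1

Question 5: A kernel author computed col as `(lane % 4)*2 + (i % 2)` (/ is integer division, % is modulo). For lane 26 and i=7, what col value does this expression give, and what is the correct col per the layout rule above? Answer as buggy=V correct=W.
`(lane % 4)*2 + (i % 2)`[26,7]⇒5
L=26⇒gr=26>>2=6, th=26&3=2
[7]⇒row 6+8=14  col 2·2+1+8=13
col: 5 vs 13

buggy=5 correct=13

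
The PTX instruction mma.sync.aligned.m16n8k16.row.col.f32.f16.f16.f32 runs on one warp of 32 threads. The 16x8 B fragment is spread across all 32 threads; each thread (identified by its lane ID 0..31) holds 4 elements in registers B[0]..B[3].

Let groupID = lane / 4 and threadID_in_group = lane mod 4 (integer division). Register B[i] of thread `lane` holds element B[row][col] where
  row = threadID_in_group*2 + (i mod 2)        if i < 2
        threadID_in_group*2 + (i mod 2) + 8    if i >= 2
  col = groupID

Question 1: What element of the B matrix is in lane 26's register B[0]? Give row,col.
L=26→G=26>>2=6, T=26&3=2
[0]→row 2·2+0+0=4  col G=6

4,6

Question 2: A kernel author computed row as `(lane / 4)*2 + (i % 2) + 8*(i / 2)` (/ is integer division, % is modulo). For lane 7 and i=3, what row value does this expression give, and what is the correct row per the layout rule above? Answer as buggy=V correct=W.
`(lane / 4)*2 + (i % 2) + 8*(i / 2)`[7,3]⇒11
lane 7: gr=1 (7/4), th=3 (7%4)
i=3: r=3*2+1+8=15, c=gr=1
row: 11 vs 15

buggy=11 correct=15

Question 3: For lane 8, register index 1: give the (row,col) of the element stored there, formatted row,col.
1,2

lane 8: grp=2 (8/4), tig=0 (8%4)
i=1: r=0*2+1+0=1, c=grp=2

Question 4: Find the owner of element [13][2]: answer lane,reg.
c:2=>grp=2  r:13=>rB=1,tig=2,lo=1
L=2*4+2=10  i=1*2+1=3

10,3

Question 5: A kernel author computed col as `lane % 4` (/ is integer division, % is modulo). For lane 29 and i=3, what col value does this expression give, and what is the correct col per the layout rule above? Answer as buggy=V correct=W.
buggy=1 correct=7

`lane % 4`[29,3]->1
lane 29->29/4=7, 29 mod 4=1
i=3  r:2·1+1+8->11  c:7
col: 1 vs 7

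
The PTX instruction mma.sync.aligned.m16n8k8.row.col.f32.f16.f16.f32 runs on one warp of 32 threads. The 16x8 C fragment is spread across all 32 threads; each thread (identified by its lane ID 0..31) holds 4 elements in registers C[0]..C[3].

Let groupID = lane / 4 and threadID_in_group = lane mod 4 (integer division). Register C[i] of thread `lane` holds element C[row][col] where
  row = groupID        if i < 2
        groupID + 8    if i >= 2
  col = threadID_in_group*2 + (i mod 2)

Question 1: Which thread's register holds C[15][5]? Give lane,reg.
r:15=>grp=7,rB=1  c:5=>tig=2,lo=1
L=7*4+2=30  i=1*2+1=3

30,3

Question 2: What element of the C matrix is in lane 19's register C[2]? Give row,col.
L=19⇒gr=19>>2=4, th=19&3=3
[2]⇒row 4+8=12  col 3·2+0=6

12,6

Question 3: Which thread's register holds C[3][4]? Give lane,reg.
14,0

r: 3->gid=3,r8=0  c: 4->tid=2,i&1=0
L=3*4+2=14  i=0*2+0=0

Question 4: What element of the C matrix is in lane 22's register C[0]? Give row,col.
lane 22->22/4=5, 22 mod 4=2
i=0  r:5+0->5  c:2·2+0->4

5,4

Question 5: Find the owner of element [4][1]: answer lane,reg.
r=4⇒gr=4,Rb=0  c=1⇒th=0,odd=1
L=4*4+0=16  i=0*2+1=1

16,1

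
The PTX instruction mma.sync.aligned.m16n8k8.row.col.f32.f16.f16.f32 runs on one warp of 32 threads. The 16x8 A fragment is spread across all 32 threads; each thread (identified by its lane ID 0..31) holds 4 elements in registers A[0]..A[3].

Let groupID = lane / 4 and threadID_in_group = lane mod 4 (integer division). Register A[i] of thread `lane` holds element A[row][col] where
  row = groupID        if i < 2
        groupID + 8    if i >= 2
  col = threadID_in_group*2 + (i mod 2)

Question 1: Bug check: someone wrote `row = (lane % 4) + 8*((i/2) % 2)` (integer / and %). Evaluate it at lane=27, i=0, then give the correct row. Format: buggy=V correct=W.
`(lane % 4) + 8*((i/2) % 2)`[27,0]=>3
lane 27: grp=6 (27/4), tig=3 (27%4)
i=0: r=6+0=6, c=3*2+0=6
row: 3 vs 6

buggy=3 correct=6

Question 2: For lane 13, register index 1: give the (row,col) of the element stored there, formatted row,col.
lane 13→13/4=3, 13 mod 4=1
i=1  r:3+0→3  c:2·1+1→3

3,3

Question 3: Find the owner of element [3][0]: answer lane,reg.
r:3=>grp=3,rB=0  c:0=>tig=0,lo=0
L=3*4+0=12  i=0*2+0=0

12,0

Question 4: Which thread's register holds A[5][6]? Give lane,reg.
23,0

r=5→G=5,rhi=0  c=6→T=3,p=0
L=5*4+3=23  i=0*2+0=0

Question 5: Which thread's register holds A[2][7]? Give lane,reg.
11,1

r:2=>grp=2,rB=0  c:7=>tig=3,lo=1
L=2*4+3=11  i=0*2+1=1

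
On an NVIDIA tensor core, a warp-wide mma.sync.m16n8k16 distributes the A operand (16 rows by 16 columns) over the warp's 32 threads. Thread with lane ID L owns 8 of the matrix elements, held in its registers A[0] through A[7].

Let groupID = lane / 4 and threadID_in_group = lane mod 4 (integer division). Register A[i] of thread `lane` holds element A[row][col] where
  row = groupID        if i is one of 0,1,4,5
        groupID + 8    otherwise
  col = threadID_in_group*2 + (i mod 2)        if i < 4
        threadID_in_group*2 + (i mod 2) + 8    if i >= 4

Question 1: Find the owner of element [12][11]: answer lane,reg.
17,7

r=12⇒gr=4,Rb=1  c=11⇒Cb=1,th=1,odd=1
L=4*4+1=17  i=1*4+1*2+1=7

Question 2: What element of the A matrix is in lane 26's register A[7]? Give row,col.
lane 26->26/4=6, 26 mod 4=2
i=7  r:6+8->14  c:2·2+1+8->13

14,13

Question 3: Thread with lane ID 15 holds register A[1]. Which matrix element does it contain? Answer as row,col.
lane 15: g=3 (15/4), t=3 (15%4)
i=1: r=3+0=3, c=3*2+1+0=7

3,7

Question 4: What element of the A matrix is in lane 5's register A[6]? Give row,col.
lane 5->5/4=1, 5 mod 4=1
i=6  r:1+8->9  c:2·1+0+8->10

9,10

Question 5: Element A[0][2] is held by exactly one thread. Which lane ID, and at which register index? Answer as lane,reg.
1,0

r=0->g=0,rb=0  c=2->cb=0,t=1,b0=0
L=0*4+1=1  i=0*4+0*2+0=0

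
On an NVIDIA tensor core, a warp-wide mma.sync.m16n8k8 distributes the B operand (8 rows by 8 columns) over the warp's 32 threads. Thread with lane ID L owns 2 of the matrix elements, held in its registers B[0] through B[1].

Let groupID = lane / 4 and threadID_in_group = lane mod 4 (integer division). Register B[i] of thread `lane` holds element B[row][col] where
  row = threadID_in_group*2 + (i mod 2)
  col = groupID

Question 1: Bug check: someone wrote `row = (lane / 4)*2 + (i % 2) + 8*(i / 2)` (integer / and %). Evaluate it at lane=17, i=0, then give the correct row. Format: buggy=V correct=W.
buggy=8 correct=2

`(lane / 4)*2 + (i % 2) + 8*(i / 2)`[17,0]=>8
17: grp=4,tig=1
[0] (1*2+0,4) = (2,4)
row: 8 vs 2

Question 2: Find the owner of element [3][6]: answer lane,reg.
25,1

c=6⇒gr=6  r=3⇒th=1,odd=1
L=6*4+1=25  i=1=1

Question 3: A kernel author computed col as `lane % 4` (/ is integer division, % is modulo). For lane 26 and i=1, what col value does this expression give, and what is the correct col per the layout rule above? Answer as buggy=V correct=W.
buggy=2 correct=6

`lane % 4`[26,1]→2
lane 26: G=6 (26/4), T=2 (26%4)
i=1: r=2*2+1=5, c=G=6
col: 2 vs 6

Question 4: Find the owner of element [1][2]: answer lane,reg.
8,1

c:2=>grp=2  r:1=>tig=0,lo=1
L=2*4+0=8  i=1=1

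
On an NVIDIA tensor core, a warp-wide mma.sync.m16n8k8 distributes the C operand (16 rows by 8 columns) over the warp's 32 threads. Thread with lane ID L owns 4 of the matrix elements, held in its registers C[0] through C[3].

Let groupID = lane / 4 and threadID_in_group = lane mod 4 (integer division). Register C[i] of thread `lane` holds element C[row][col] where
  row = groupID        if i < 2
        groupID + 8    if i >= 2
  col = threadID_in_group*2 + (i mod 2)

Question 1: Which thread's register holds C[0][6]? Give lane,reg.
3,0

r=0⇒gr=0,Rb=0  c=6⇒th=3,odd=0
L=0*4+3=3  i=0*2+0=0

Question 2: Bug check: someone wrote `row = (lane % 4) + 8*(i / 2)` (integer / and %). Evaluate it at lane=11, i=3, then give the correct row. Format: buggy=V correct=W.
buggy=11 correct=10

`(lane % 4) + 8*(i / 2)`[11,3]=>11
11: grp=2,tig=3
[3] (2+8,3*2+1) = (10,7)
row: 11 vs 10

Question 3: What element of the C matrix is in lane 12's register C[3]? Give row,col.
lane 12->12/4=3, 12 mod 4=0
i=3  r:3+8->11  c:2·0+1->1

11,1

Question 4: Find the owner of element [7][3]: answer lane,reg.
29,1

r=7->g=7,rb=0  c=3->t=1,b0=1
L=7*4+1=29  i=0*2+1=1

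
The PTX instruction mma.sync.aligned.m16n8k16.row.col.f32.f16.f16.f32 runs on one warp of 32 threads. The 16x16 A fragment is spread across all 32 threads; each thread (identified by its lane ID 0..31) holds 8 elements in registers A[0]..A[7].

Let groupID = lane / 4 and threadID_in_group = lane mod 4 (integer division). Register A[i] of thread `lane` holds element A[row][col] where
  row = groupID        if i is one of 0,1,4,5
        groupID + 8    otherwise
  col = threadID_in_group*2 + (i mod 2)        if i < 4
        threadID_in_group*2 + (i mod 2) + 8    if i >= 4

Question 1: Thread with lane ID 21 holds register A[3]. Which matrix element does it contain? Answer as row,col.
L=21->g=21>>2=5, t=21&3=1
[3]->row 5+8=13  col 1·2+1+0=3

13,3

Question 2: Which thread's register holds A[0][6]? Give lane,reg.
3,0

r: 0->gid=0,r8=0  c: 6->c8=0,tid=3,i&1=0
L=0*4+3=3  i=0*4+0*2+0=0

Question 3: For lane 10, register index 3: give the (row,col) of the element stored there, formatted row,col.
10,5

lane 10: gr=2 (10/4), th=2 (10%4)
i=3: r=2+8=10, c=2*2+1+0=5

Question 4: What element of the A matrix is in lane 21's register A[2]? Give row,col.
13,2

lane 21->21/4=5, 21 mod 4=1
i=2  r:5+8->13  c:2·1+0+0->2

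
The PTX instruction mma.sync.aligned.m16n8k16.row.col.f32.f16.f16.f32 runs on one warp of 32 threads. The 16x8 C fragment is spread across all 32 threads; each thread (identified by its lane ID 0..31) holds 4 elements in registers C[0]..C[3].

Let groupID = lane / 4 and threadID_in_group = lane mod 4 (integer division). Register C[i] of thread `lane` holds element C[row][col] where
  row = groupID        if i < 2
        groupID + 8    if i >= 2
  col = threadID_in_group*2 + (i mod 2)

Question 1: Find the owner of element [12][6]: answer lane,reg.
19,2

r=12->g=4,rb=1  c=6->t=3,b0=0
L=4*4+3=19  i=1*2+0=2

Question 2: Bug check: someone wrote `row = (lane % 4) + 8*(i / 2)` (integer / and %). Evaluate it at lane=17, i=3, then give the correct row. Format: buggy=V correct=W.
`(lane % 4) + 8*(i / 2)`[17,3]->9
17: gid=4,tid=1
[3] (4+8,1*2+1) = (12,3)
row: 9 vs 12

buggy=9 correct=12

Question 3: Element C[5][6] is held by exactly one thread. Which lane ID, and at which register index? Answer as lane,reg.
23,0

r=5⇒gr=5,Rb=0  c=6⇒th=3,odd=0
L=5*4+3=23  i=0*2+0=0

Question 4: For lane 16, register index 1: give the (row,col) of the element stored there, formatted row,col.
16: g=4,t=0
[1] (4+0,0*2+1) = (4,1)

4,1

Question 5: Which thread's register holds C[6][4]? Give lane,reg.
r=6→G=6,rhi=0  c=4→T=2,p=0
L=6*4+2=26  i=0*2+0=0

26,0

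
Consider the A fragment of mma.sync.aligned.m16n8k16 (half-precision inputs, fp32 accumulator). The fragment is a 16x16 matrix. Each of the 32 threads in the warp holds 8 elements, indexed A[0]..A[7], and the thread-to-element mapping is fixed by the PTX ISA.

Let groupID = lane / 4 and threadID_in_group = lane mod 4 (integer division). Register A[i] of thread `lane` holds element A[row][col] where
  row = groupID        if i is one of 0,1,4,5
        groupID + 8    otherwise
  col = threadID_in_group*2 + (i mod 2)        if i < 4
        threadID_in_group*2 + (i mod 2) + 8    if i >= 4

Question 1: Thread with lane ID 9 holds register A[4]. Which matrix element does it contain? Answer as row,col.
2,10

9: G=2,T=1
[4] (2+0,1*2+0+8) = (2,10)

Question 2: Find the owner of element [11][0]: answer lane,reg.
r=11->g=3,rb=1  c=0->cb=0,t=0,b0=0
L=3*4+0=12  i=0*4+1*2+0=2

12,2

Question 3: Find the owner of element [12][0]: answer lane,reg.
r=12→G=4,rhi=1  c=0→chi=0,T=0,p=0
L=4*4+0=16  i=0*4+1*2+0=2

16,2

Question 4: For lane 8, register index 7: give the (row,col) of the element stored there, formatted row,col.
10,9

L=8->gid=8>>2=2, tid=8&3=0
[7]->row 2+8=10  col 0·2+1+8=9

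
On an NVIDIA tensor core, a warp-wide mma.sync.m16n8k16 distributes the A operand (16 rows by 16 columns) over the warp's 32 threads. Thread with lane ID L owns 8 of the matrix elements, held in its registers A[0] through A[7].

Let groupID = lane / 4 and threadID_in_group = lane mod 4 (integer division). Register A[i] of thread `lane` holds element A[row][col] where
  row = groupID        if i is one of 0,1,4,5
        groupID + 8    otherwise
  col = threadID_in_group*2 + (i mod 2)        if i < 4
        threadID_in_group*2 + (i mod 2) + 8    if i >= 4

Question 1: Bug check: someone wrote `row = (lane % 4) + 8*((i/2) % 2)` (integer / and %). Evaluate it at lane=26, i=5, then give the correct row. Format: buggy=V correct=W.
buggy=2 correct=6

`(lane % 4) + 8*((i/2) % 2)`[26,5]=>2
lane 26: grp=6 (26/4), tig=2 (26%4)
i=5: r=6+0=6, c=2*2+1+8=13
row: 2 vs 6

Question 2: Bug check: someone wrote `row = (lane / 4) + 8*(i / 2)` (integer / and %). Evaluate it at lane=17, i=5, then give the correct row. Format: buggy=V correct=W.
`(lane / 4) + 8*(i / 2)`[17,5]->20
lane 17->17/4=4, 17 mod 4=1
i=5  r:4+0->4  c:2·1+1+8->11
row: 20 vs 4

buggy=20 correct=4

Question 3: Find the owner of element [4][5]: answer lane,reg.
18,1

r=4->g=4,rb=0  c=5->cb=0,t=2,b0=1
L=4*4+2=18  i=0*4+0*2+1=1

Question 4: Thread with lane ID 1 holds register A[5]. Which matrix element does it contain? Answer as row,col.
1: gid=0,tid=1
[5] (0+0,1*2+1+8) = (0,11)

0,11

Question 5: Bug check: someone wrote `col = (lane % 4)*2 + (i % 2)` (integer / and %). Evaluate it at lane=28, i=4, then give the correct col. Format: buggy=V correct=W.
buggy=0 correct=8

`(lane % 4)*2 + (i % 2)`[28,4]→0
lane 28→28/4=7, 28 mod 4=0
i=4  r:7+0→7  c:2·0+0+8→8
col: 0 vs 8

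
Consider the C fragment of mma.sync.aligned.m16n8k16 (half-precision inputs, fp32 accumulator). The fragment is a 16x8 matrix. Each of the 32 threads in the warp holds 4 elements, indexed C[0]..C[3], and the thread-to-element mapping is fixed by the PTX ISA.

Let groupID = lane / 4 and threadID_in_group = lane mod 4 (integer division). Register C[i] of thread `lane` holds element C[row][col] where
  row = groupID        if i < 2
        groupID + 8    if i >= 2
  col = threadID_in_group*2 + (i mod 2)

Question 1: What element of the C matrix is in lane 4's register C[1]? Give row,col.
1,1

4: g=1,t=0
[1] (1+0,0*2+1) = (1,1)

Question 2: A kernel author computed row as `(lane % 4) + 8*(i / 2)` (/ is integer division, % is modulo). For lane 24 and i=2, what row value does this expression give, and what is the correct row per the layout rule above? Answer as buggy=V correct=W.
buggy=8 correct=14

`(lane % 4) + 8*(i / 2)`[24,2]->8
lane 24: gid=6 (24/4), tid=0 (24%4)
i=2: r=6+8=14, c=0*2+0=0
row: 8 vs 14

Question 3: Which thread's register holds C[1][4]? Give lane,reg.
r: 1->gid=1,r8=0  c: 4->tid=2,i&1=0
L=1*4+2=6  i=0*2+0=0

6,0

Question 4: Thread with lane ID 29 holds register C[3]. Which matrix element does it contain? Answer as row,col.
29: grp=7,tig=1
[3] (7+8,1*2+1) = (15,3)

15,3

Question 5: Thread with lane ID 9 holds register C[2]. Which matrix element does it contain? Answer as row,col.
L=9->g=9>>2=2, t=9&3=1
[2]->row 2+8=10  col 1·2+0=2

10,2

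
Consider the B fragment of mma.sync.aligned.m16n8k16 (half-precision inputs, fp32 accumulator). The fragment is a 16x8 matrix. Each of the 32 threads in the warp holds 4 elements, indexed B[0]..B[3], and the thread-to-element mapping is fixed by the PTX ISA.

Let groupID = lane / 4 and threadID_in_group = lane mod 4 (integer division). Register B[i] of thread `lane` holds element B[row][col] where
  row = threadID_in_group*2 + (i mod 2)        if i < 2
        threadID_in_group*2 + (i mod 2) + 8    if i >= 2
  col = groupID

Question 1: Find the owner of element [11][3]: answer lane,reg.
c=3⇒gr=3  r=11⇒Rb=1,th=1,odd=1
L=3*4+1=13  i=1*2+1=3

13,3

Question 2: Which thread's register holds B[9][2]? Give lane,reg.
c=2->g=2  r=9->rb=1,t=0,b0=1
L=2*4+0=8  i=1*2+1=3

8,3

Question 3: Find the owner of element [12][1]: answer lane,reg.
c=1->g=1  r=12->rb=1,t=2,b0=0
L=1*4+2=6  i=1*2+0=2

6,2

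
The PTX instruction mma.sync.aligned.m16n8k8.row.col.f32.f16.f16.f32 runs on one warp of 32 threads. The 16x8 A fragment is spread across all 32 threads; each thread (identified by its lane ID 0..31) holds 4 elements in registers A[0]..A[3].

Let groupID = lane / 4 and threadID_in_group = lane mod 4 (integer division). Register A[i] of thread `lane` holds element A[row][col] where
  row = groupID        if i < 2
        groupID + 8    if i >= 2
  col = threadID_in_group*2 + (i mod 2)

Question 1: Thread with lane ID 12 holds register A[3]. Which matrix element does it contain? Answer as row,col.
11,1

12: g=3,t=0
[3] (3+8,0*2+1) = (11,1)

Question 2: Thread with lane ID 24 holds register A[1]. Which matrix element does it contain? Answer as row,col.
lane 24->24/4=6, 24 mod 4=0
i=1  r:6+0->6  c:2·0+1->1

6,1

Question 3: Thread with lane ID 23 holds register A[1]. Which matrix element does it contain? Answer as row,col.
5,7

lane 23=>23/4=5, 23 mod 4=3
i=1  r:5+0=>5  c:2·3+1=>7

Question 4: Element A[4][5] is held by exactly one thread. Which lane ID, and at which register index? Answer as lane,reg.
r: 4->gid=4,r8=0  c: 5->tid=2,i&1=1
L=4*4+2=18  i=0*2+1=1

18,1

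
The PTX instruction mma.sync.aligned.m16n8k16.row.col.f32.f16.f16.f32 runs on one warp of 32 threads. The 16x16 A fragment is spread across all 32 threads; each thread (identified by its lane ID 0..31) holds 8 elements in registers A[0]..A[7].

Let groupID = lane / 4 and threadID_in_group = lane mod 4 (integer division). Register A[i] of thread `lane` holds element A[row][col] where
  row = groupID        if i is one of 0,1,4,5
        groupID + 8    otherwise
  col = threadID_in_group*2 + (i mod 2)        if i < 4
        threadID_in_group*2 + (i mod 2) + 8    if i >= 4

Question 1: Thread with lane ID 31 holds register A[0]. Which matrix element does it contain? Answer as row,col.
lane 31⇒31/4=7, 31 mod 4=3
i=0  r:7+0⇒7  c:2·3+0+0⇒6

7,6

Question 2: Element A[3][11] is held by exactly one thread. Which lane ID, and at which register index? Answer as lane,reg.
13,5

r:3=>grp=3,rB=0  c:11=>cB=1,tig=1,lo=1
L=3*4+1=13  i=1*4+0*2+1=5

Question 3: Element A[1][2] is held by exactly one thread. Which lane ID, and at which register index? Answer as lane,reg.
r: 1->gid=1,r8=0  c: 2->c8=0,tid=1,i&1=0
L=1*4+1=5  i=0*4+0*2+0=0

5,0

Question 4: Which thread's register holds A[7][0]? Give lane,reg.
28,0

r=7->g=7,rb=0  c=0->cb=0,t=0,b0=0
L=7*4+0=28  i=0*4+0*2+0=0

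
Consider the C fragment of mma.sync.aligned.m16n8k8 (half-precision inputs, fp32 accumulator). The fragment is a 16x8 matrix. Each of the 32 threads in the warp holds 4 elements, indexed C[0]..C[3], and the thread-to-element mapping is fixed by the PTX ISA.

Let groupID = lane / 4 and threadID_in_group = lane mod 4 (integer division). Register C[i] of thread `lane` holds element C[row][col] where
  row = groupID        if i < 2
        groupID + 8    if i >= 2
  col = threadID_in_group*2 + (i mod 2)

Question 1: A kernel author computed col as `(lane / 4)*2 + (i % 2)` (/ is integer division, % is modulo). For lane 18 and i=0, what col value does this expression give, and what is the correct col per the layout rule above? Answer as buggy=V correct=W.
buggy=8 correct=4

`(lane / 4)*2 + (i % 2)`[18,0]=>8
lane 18: grp=4 (18/4), tig=2 (18%4)
i=0: r=4+0=4, c=2*2+0=4
col: 8 vs 4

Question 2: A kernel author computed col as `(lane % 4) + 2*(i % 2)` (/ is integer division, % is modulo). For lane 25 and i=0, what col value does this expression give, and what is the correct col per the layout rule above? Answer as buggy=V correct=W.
`(lane % 4) + 2*(i % 2)`[25,0]⇒1
L=25⇒gr=25>>2=6, th=25&3=1
[0]⇒row 6+0=6  col 1·2+0=2
col: 1 vs 2

buggy=1 correct=2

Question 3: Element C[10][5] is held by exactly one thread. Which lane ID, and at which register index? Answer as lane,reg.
10,3

r=10⇒gr=2,Rb=1  c=5⇒th=2,odd=1
L=2*4+2=10  i=1*2+1=3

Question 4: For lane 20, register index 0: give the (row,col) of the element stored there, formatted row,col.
5,0

lane 20: G=5 (20/4), T=0 (20%4)
i=0: r=5+0=5, c=0*2+0=0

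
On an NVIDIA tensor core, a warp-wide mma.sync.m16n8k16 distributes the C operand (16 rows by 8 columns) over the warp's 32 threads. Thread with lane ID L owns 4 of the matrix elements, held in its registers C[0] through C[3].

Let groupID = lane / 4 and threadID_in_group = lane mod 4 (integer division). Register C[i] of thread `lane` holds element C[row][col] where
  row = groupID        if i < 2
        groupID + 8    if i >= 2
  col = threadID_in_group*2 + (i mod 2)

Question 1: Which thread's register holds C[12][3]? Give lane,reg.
17,3

r=12->g=4,rb=1  c=3->t=1,b0=1
L=4*4+1=17  i=1*2+1=3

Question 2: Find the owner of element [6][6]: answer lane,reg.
27,0

r=6->g=6,rb=0  c=6->t=3,b0=0
L=6*4+3=27  i=0*2+0=0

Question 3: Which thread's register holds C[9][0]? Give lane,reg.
4,2

r=9->g=1,rb=1  c=0->t=0,b0=0
L=1*4+0=4  i=1*2+0=2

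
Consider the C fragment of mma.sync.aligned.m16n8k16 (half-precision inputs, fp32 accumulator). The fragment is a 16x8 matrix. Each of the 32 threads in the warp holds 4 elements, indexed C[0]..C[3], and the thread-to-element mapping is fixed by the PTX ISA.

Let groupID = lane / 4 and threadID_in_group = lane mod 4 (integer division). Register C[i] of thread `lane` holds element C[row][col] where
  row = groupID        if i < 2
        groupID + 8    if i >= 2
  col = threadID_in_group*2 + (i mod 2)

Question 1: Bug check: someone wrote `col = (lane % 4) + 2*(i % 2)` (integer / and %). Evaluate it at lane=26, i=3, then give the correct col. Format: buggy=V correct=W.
buggy=4 correct=5

`(lane % 4) + 2*(i % 2)`[26,3]->4
L=26->g=26>>2=6, t=26&3=2
[3]->row 6+8=14  col 2·2+1=5
col: 4 vs 5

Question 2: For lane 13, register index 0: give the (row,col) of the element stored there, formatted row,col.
3,2

lane 13: G=3 (13/4), T=1 (13%4)
i=0: r=3+0=3, c=1*2+0=2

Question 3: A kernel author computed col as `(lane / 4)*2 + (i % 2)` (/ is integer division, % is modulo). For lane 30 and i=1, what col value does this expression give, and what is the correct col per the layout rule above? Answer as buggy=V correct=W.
`(lane / 4)*2 + (i % 2)`[30,1]⇒15
lane 30: gr=7 (30/4), th=2 (30%4)
i=1: r=7+0=7, c=2*2+1=5
col: 15 vs 5

buggy=15 correct=5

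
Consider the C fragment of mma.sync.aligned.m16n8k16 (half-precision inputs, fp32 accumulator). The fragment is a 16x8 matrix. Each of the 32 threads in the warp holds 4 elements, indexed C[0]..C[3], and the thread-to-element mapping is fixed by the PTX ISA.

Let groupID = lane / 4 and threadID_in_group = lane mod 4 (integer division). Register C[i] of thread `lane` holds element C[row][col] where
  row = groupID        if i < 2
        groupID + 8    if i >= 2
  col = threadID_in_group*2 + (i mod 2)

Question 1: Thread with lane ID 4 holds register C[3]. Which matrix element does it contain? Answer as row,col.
9,1

4: gid=1,tid=0
[3] (1+8,0*2+1) = (9,1)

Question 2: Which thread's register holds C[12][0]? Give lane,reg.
16,2

r=12→G=4,rhi=1  c=0→T=0,p=0
L=4*4+0=16  i=1*2+0=2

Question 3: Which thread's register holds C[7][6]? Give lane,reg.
r: 7->gid=7,r8=0  c: 6->tid=3,i&1=0
L=7*4+3=31  i=0*2+0=0

31,0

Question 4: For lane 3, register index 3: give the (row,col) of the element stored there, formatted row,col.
3: g=0,t=3
[3] (0+8,3*2+1) = (8,7)

8,7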